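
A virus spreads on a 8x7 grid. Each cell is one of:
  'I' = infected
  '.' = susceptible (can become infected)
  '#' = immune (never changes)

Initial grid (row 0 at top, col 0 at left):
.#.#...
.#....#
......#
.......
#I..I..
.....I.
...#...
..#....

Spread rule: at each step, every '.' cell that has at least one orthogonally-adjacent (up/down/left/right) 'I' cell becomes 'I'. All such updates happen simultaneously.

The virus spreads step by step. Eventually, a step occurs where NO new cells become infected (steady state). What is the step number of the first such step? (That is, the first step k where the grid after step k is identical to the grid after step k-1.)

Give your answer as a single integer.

Answer: 7

Derivation:
Step 0 (initial): 3 infected
Step 1: +9 new -> 12 infected
Step 2: +14 new -> 26 infected
Step 3: +11 new -> 37 infected
Step 4: +7 new -> 44 infected
Step 5: +3 new -> 47 infected
Step 6: +1 new -> 48 infected
Step 7: +0 new -> 48 infected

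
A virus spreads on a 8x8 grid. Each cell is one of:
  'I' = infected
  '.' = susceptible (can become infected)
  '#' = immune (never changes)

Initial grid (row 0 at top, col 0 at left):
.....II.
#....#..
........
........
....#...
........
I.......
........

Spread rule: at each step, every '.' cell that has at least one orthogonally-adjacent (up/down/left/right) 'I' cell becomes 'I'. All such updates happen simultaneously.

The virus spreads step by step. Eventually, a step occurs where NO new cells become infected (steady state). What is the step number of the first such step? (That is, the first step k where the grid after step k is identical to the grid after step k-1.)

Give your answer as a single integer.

Answer: 9

Derivation:
Step 0 (initial): 3 infected
Step 1: +6 new -> 9 infected
Step 2: +8 new -> 17 infected
Step 3: +11 new -> 28 infected
Step 4: +13 new -> 41 infected
Step 5: +13 new -> 54 infected
Step 6: +4 new -> 58 infected
Step 7: +2 new -> 60 infected
Step 8: +1 new -> 61 infected
Step 9: +0 new -> 61 infected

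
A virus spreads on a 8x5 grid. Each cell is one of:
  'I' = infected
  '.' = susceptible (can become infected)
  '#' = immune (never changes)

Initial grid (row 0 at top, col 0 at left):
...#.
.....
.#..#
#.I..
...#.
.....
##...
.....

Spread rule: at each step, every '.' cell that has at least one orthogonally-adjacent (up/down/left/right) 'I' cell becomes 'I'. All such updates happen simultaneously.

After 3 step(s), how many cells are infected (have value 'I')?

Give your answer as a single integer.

Answer: 18

Derivation:
Step 0 (initial): 1 infected
Step 1: +4 new -> 5 infected
Step 2: +5 new -> 10 infected
Step 3: +8 new -> 18 infected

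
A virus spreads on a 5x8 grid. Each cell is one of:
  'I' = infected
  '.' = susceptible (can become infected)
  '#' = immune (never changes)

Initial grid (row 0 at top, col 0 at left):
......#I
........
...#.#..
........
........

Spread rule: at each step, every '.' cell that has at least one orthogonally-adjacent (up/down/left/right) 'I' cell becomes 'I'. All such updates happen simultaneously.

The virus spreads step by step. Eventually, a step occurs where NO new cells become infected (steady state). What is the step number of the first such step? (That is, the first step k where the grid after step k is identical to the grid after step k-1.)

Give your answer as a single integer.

Answer: 12

Derivation:
Step 0 (initial): 1 infected
Step 1: +1 new -> 2 infected
Step 2: +2 new -> 4 infected
Step 3: +3 new -> 7 infected
Step 4: +4 new -> 11 infected
Step 5: +5 new -> 16 infected
Step 6: +4 new -> 20 infected
Step 7: +5 new -> 25 infected
Step 8: +5 new -> 30 infected
Step 9: +4 new -> 34 infected
Step 10: +2 new -> 36 infected
Step 11: +1 new -> 37 infected
Step 12: +0 new -> 37 infected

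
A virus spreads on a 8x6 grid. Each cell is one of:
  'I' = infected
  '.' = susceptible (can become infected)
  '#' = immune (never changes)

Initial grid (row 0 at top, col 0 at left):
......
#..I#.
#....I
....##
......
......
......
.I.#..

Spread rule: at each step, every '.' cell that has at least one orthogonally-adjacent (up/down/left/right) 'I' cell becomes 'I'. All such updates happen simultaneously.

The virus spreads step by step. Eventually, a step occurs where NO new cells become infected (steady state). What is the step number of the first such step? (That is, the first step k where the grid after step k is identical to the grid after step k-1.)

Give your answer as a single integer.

Answer: 7

Derivation:
Step 0 (initial): 3 infected
Step 1: +8 new -> 11 infected
Step 2: +9 new -> 20 infected
Step 3: +8 new -> 28 infected
Step 4: +7 new -> 35 infected
Step 5: +5 new -> 40 infected
Step 6: +2 new -> 42 infected
Step 7: +0 new -> 42 infected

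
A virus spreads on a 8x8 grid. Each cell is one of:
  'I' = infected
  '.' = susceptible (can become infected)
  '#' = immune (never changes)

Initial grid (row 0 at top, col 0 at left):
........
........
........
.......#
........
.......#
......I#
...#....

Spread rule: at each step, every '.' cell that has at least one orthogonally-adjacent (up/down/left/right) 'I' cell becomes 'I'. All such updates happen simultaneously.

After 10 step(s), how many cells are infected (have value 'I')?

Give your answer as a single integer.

Answer: 57

Derivation:
Step 0 (initial): 1 infected
Step 1: +3 new -> 4 infected
Step 2: +5 new -> 9 infected
Step 3: +6 new -> 15 infected
Step 4: +5 new -> 20 infected
Step 5: +8 new -> 28 infected
Step 6: +9 new -> 37 infected
Step 7: +8 new -> 45 infected
Step 8: +5 new -> 50 infected
Step 9: +4 new -> 54 infected
Step 10: +3 new -> 57 infected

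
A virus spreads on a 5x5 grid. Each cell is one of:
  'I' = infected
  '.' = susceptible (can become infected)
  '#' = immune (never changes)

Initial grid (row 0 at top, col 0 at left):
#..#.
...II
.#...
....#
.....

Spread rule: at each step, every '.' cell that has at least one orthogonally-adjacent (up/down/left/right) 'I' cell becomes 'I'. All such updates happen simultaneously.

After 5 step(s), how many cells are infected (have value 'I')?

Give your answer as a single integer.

Step 0 (initial): 2 infected
Step 1: +4 new -> 6 infected
Step 2: +4 new -> 10 infected
Step 3: +4 new -> 14 infected
Step 4: +4 new -> 18 infected
Step 5: +2 new -> 20 infected

Answer: 20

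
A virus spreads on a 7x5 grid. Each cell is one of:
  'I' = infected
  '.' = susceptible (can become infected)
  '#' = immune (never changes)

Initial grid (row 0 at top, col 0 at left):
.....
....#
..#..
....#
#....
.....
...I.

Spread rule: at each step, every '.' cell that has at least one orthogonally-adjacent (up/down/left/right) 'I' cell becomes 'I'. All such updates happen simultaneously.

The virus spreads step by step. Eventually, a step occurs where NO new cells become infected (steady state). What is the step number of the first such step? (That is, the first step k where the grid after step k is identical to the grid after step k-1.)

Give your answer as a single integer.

Answer: 10

Derivation:
Step 0 (initial): 1 infected
Step 1: +3 new -> 4 infected
Step 2: +4 new -> 8 infected
Step 3: +5 new -> 13 infected
Step 4: +4 new -> 17 infected
Step 5: +3 new -> 20 infected
Step 6: +4 new -> 24 infected
Step 7: +4 new -> 28 infected
Step 8: +2 new -> 30 infected
Step 9: +1 new -> 31 infected
Step 10: +0 new -> 31 infected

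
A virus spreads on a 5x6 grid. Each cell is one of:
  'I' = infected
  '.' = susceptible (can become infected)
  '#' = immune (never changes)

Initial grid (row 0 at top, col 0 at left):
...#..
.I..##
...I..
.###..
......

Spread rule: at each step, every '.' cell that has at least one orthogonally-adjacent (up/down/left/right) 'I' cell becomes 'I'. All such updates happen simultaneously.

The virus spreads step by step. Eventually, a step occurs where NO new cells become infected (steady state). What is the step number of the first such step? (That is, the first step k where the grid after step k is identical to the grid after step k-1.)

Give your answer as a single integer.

Answer: 6

Derivation:
Step 0 (initial): 2 infected
Step 1: +7 new -> 9 infected
Step 2: +5 new -> 14 infected
Step 3: +3 new -> 17 infected
Step 4: +3 new -> 20 infected
Step 5: +2 new -> 22 infected
Step 6: +0 new -> 22 infected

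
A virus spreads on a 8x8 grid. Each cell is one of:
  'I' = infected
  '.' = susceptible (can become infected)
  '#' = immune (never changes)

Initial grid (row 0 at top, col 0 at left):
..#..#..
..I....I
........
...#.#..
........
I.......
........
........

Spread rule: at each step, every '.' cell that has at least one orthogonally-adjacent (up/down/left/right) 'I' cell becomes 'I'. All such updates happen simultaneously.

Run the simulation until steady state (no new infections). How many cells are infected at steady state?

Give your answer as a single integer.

Step 0 (initial): 3 infected
Step 1: +9 new -> 12 infected
Step 2: +16 new -> 28 infected
Step 3: +12 new -> 40 infected
Step 4: +7 new -> 47 infected
Step 5: +7 new -> 54 infected
Step 6: +4 new -> 58 infected
Step 7: +2 new -> 60 infected
Step 8: +0 new -> 60 infected

Answer: 60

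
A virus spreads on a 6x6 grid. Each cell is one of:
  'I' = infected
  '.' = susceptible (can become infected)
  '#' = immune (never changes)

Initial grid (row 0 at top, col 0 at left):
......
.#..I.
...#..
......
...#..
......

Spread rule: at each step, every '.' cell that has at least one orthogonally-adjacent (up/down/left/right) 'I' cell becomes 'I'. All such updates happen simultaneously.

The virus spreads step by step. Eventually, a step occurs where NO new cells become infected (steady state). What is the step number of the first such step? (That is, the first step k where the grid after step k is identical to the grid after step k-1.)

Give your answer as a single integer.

Step 0 (initial): 1 infected
Step 1: +4 new -> 5 infected
Step 2: +5 new -> 10 infected
Step 3: +5 new -> 15 infected
Step 4: +5 new -> 20 infected
Step 5: +6 new -> 26 infected
Step 6: +4 new -> 30 infected
Step 7: +2 new -> 32 infected
Step 8: +1 new -> 33 infected
Step 9: +0 new -> 33 infected

Answer: 9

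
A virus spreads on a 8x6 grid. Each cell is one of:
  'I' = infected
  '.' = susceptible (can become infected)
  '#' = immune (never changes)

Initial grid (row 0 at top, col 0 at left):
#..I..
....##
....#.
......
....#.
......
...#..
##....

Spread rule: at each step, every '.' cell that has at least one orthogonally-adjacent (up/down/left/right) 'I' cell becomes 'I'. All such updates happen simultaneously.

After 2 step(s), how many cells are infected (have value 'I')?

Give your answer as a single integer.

Step 0 (initial): 1 infected
Step 1: +3 new -> 4 infected
Step 2: +4 new -> 8 infected

Answer: 8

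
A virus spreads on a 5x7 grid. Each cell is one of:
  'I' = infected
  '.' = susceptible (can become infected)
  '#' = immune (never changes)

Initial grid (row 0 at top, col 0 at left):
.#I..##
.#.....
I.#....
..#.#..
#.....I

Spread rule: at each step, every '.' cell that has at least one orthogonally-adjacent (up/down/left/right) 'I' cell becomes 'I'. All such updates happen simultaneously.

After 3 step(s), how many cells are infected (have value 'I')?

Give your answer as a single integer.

Step 0 (initial): 3 infected
Step 1: +7 new -> 10 infected
Step 2: +7 new -> 17 infected
Step 3: +6 new -> 23 infected

Answer: 23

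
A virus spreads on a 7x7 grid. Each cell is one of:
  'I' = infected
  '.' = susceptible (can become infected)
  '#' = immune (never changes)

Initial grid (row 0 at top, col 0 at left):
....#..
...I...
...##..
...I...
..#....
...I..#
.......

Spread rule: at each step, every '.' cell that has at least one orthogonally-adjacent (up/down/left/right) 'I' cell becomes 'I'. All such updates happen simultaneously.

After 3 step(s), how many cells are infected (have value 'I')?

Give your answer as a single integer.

Step 0 (initial): 3 infected
Step 1: +9 new -> 12 infected
Step 2: +11 new -> 23 infected
Step 3: +13 new -> 36 infected

Answer: 36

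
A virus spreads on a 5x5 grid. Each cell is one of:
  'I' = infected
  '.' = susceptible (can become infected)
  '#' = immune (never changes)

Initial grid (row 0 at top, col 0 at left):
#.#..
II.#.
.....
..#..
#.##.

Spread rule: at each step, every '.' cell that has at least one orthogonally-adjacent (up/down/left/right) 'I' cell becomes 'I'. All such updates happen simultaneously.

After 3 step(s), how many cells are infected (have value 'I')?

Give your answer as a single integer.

Answer: 11

Derivation:
Step 0 (initial): 2 infected
Step 1: +4 new -> 6 infected
Step 2: +3 new -> 9 infected
Step 3: +2 new -> 11 infected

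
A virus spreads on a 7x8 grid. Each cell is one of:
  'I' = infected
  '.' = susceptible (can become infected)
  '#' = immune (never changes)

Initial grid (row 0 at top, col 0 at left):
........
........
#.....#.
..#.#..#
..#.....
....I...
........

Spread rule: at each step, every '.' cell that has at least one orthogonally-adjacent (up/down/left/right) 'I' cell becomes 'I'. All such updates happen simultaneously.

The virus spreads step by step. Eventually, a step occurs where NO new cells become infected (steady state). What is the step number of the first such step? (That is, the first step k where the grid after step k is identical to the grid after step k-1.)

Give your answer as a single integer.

Answer: 10

Derivation:
Step 0 (initial): 1 infected
Step 1: +4 new -> 5 infected
Step 2: +6 new -> 11 infected
Step 3: +7 new -> 18 infected
Step 4: +8 new -> 26 infected
Step 5: +7 new -> 33 infected
Step 6: +7 new -> 40 infected
Step 7: +5 new -> 45 infected
Step 8: +4 new -> 49 infected
Step 9: +1 new -> 50 infected
Step 10: +0 new -> 50 infected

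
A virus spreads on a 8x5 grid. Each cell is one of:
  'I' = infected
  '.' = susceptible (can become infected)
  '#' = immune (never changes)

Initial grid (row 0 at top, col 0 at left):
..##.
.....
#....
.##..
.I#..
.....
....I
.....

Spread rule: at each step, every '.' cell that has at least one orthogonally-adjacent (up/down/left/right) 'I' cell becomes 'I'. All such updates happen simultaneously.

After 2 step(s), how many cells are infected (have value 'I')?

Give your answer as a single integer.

Answer: 15

Derivation:
Step 0 (initial): 2 infected
Step 1: +5 new -> 7 infected
Step 2: +8 new -> 15 infected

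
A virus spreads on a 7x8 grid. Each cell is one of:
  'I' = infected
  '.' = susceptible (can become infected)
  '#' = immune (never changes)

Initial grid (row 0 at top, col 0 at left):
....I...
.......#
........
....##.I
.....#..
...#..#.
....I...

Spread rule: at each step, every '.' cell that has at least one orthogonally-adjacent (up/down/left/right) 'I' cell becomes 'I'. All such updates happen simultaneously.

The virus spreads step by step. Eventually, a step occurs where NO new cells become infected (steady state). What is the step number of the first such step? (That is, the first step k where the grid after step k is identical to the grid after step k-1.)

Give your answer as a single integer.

Answer: 8

Derivation:
Step 0 (initial): 3 infected
Step 1: +9 new -> 12 infected
Step 2: +12 new -> 24 infected
Step 3: +10 new -> 34 infected
Step 4: +7 new -> 41 infected
Step 5: +5 new -> 46 infected
Step 6: +3 new -> 49 infected
Step 7: +1 new -> 50 infected
Step 8: +0 new -> 50 infected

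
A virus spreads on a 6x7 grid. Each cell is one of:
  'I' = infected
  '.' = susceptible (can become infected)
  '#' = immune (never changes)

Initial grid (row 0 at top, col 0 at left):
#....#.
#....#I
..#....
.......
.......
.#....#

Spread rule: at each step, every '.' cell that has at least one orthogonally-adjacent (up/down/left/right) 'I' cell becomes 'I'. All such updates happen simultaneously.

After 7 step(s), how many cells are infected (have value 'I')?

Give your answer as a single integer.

Step 0 (initial): 1 infected
Step 1: +2 new -> 3 infected
Step 2: +2 new -> 5 infected
Step 3: +3 new -> 8 infected
Step 4: +4 new -> 12 infected
Step 5: +5 new -> 17 infected
Step 6: +5 new -> 22 infected
Step 7: +5 new -> 27 infected

Answer: 27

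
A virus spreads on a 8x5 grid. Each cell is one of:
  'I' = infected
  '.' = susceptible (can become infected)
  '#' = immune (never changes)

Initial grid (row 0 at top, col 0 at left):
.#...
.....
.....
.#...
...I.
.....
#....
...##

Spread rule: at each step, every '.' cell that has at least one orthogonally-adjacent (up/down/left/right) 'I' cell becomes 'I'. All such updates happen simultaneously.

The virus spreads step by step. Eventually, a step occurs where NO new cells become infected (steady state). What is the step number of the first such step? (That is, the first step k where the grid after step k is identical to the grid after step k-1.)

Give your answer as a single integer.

Answer: 8

Derivation:
Step 0 (initial): 1 infected
Step 1: +4 new -> 5 infected
Step 2: +7 new -> 12 infected
Step 3: +7 new -> 19 infected
Step 4: +8 new -> 27 infected
Step 5: +5 new -> 32 infected
Step 6: +2 new -> 34 infected
Step 7: +1 new -> 35 infected
Step 8: +0 new -> 35 infected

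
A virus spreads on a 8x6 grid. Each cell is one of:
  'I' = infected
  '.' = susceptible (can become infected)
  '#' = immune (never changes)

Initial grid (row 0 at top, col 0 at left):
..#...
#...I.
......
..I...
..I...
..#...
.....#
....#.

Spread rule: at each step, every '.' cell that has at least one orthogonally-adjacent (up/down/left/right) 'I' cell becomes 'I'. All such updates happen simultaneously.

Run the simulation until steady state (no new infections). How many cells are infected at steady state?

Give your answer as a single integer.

Answer: 42

Derivation:
Step 0 (initial): 3 infected
Step 1: +9 new -> 12 infected
Step 2: +12 new -> 24 infected
Step 3: +8 new -> 32 infected
Step 4: +7 new -> 39 infected
Step 5: +3 new -> 42 infected
Step 6: +0 new -> 42 infected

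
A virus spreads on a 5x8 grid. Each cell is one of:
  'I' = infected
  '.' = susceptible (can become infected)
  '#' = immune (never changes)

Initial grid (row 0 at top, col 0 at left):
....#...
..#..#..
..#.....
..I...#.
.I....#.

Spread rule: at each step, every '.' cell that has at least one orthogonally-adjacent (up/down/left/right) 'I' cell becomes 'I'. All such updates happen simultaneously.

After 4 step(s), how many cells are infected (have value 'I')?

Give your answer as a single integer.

Step 0 (initial): 2 infected
Step 1: +4 new -> 6 infected
Step 2: +5 new -> 11 infected
Step 3: +6 new -> 17 infected
Step 4: +6 new -> 23 infected

Answer: 23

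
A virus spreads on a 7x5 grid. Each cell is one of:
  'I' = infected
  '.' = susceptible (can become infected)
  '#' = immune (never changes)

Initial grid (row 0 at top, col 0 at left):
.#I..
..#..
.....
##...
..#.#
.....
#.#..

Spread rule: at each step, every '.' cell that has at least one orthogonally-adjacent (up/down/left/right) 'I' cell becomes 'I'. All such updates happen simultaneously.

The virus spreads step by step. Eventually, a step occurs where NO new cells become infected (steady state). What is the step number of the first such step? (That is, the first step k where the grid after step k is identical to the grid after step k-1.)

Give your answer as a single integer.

Step 0 (initial): 1 infected
Step 1: +1 new -> 2 infected
Step 2: +2 new -> 4 infected
Step 3: +2 new -> 6 infected
Step 4: +3 new -> 9 infected
Step 5: +4 new -> 13 infected
Step 6: +3 new -> 16 infected
Step 7: +4 new -> 20 infected
Step 8: +3 new -> 23 infected
Step 9: +3 new -> 26 infected
Step 10: +1 new -> 27 infected
Step 11: +0 new -> 27 infected

Answer: 11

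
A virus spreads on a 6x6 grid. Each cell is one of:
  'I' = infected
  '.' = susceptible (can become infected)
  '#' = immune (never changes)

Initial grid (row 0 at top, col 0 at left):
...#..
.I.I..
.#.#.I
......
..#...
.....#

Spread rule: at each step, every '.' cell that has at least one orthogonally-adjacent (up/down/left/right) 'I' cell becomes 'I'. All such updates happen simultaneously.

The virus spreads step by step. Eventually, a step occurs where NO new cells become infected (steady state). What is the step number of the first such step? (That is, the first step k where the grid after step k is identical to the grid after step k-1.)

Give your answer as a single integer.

Answer: 7

Derivation:
Step 0 (initial): 3 infected
Step 1: +7 new -> 10 infected
Step 2: +8 new -> 18 infected
Step 3: +4 new -> 22 infected
Step 4: +4 new -> 26 infected
Step 5: +3 new -> 29 infected
Step 6: +2 new -> 31 infected
Step 7: +0 new -> 31 infected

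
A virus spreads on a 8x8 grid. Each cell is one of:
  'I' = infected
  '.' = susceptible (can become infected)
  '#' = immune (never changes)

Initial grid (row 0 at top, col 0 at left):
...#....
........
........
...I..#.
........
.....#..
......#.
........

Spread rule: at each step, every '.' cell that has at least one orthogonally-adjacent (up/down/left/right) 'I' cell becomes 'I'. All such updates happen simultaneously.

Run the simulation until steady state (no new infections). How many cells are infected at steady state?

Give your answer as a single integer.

Answer: 60

Derivation:
Step 0 (initial): 1 infected
Step 1: +4 new -> 5 infected
Step 2: +8 new -> 13 infected
Step 3: +10 new -> 23 infected
Step 4: +12 new -> 35 infected
Step 5: +12 new -> 47 infected
Step 6: +8 new -> 55 infected
Step 7: +4 new -> 59 infected
Step 8: +1 new -> 60 infected
Step 9: +0 new -> 60 infected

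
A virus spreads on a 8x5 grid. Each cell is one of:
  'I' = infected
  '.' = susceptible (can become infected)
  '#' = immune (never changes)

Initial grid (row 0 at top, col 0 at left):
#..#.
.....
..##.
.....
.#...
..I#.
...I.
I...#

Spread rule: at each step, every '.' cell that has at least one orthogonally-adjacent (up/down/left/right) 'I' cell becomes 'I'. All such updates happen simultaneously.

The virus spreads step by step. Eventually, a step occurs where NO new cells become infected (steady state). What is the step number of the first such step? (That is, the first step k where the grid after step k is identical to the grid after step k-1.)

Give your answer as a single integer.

Answer: 8

Derivation:
Step 0 (initial): 3 infected
Step 1: +7 new -> 10 infected
Step 2: +6 new -> 16 infected
Step 3: +4 new -> 20 infected
Step 4: +3 new -> 23 infected
Step 5: +3 new -> 26 infected
Step 6: +4 new -> 30 infected
Step 7: +3 new -> 33 infected
Step 8: +0 new -> 33 infected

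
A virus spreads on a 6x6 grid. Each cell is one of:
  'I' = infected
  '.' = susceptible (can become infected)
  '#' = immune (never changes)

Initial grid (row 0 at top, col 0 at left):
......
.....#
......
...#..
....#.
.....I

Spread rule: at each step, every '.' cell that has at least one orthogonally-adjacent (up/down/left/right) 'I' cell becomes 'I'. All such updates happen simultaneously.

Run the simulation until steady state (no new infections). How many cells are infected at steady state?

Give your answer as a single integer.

Step 0 (initial): 1 infected
Step 1: +2 new -> 3 infected
Step 2: +2 new -> 5 infected
Step 3: +4 new -> 9 infected
Step 4: +3 new -> 12 infected
Step 5: +5 new -> 17 infected
Step 6: +5 new -> 22 infected
Step 7: +5 new -> 27 infected
Step 8: +3 new -> 30 infected
Step 9: +2 new -> 32 infected
Step 10: +1 new -> 33 infected
Step 11: +0 new -> 33 infected

Answer: 33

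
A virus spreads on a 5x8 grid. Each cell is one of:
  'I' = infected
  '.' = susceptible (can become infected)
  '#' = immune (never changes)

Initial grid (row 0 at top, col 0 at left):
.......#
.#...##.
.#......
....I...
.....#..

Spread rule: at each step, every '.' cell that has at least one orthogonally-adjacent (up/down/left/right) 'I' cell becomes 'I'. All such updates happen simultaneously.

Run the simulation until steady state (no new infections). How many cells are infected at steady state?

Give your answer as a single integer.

Step 0 (initial): 1 infected
Step 1: +4 new -> 5 infected
Step 2: +6 new -> 11 infected
Step 3: +8 new -> 19 infected
Step 4: +7 new -> 26 infected
Step 5: +5 new -> 31 infected
Step 6: +2 new -> 33 infected
Step 7: +1 new -> 34 infected
Step 8: +0 new -> 34 infected

Answer: 34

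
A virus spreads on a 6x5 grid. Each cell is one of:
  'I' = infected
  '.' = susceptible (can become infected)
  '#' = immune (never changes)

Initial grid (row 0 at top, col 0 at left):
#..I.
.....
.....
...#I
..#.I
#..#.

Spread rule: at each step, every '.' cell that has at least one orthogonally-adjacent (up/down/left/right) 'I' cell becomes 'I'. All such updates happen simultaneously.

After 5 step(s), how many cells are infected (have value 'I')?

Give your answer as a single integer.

Answer: 20

Derivation:
Step 0 (initial): 3 infected
Step 1: +6 new -> 9 infected
Step 2: +4 new -> 13 infected
Step 3: +2 new -> 15 infected
Step 4: +3 new -> 18 infected
Step 5: +2 new -> 20 infected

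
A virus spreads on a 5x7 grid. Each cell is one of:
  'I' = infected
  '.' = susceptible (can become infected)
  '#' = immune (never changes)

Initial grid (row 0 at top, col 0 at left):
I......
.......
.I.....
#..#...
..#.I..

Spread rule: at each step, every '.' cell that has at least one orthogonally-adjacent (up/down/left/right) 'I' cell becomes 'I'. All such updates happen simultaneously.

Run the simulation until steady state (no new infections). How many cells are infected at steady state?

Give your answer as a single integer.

Step 0 (initial): 3 infected
Step 1: +9 new -> 12 infected
Step 2: +8 new -> 20 infected
Step 3: +6 new -> 26 infected
Step 4: +3 new -> 29 infected
Step 5: +2 new -> 31 infected
Step 6: +1 new -> 32 infected
Step 7: +0 new -> 32 infected

Answer: 32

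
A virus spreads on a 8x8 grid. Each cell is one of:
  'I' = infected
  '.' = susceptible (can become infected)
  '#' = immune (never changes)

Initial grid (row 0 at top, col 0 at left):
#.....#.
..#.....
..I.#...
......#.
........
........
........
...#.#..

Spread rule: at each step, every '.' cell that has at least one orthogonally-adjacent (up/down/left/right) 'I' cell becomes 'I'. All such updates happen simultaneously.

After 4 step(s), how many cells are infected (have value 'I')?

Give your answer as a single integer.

Answer: 28

Derivation:
Step 0 (initial): 1 infected
Step 1: +3 new -> 4 infected
Step 2: +6 new -> 10 infected
Step 3: +9 new -> 19 infected
Step 4: +9 new -> 28 infected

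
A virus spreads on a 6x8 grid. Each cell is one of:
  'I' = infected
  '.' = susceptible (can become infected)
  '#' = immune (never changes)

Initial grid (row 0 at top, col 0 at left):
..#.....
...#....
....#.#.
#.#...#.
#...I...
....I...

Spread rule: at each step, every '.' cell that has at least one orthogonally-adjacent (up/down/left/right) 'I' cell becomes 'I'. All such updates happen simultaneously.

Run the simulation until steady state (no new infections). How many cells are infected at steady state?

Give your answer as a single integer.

Step 0 (initial): 2 infected
Step 1: +5 new -> 7 infected
Step 2: +6 new -> 13 infected
Step 3: +6 new -> 19 infected
Step 4: +5 new -> 24 infected
Step 5: +6 new -> 30 infected
Step 6: +5 new -> 35 infected
Step 7: +4 new -> 39 infected
Step 8: +1 new -> 40 infected
Step 9: +0 new -> 40 infected

Answer: 40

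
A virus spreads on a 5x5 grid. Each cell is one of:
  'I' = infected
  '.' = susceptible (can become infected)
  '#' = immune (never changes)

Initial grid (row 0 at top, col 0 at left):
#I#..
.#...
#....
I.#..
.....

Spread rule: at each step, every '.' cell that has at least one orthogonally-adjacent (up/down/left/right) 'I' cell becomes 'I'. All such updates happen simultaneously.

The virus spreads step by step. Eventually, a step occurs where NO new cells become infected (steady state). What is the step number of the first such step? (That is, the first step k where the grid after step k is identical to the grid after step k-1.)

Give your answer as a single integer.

Answer: 8

Derivation:
Step 0 (initial): 2 infected
Step 1: +2 new -> 4 infected
Step 2: +2 new -> 6 infected
Step 3: +2 new -> 8 infected
Step 4: +3 new -> 11 infected
Step 5: +4 new -> 15 infected
Step 6: +3 new -> 18 infected
Step 7: +1 new -> 19 infected
Step 8: +0 new -> 19 infected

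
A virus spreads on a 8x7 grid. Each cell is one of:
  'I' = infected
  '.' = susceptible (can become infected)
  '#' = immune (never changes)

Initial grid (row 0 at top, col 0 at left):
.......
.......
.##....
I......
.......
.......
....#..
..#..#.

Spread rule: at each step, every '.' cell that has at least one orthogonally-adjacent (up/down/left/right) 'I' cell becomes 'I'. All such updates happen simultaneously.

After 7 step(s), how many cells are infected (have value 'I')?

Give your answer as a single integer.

Step 0 (initial): 1 infected
Step 1: +3 new -> 4 infected
Step 2: +4 new -> 8 infected
Step 3: +6 new -> 14 infected
Step 4: +8 new -> 22 infected
Step 5: +8 new -> 30 infected
Step 6: +7 new -> 37 infected
Step 7: +6 new -> 43 infected

Answer: 43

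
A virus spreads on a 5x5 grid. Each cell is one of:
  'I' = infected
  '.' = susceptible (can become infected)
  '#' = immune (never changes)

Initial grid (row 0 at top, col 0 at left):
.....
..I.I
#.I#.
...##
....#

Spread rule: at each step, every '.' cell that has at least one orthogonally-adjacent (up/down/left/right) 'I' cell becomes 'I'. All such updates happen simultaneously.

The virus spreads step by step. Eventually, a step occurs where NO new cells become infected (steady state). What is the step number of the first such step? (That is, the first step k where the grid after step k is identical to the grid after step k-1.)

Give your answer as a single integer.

Answer: 5

Derivation:
Step 0 (initial): 3 infected
Step 1: +7 new -> 10 infected
Step 2: +5 new -> 15 infected
Step 3: +4 new -> 19 infected
Step 4: +1 new -> 20 infected
Step 5: +0 new -> 20 infected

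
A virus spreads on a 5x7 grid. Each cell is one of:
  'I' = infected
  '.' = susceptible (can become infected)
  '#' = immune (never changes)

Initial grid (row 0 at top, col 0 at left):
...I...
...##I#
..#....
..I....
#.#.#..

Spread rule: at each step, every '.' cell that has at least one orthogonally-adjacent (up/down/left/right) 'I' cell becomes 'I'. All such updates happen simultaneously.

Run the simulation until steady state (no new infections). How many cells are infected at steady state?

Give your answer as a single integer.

Answer: 28

Derivation:
Step 0 (initial): 3 infected
Step 1: +6 new -> 9 infected
Step 2: +12 new -> 21 infected
Step 3: +5 new -> 26 infected
Step 4: +2 new -> 28 infected
Step 5: +0 new -> 28 infected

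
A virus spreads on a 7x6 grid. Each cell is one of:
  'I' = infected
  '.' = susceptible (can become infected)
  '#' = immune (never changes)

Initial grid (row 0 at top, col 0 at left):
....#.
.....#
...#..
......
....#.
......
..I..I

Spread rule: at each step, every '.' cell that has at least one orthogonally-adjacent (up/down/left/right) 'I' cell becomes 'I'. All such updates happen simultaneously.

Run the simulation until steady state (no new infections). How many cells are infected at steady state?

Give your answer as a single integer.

Step 0 (initial): 2 infected
Step 1: +5 new -> 7 infected
Step 2: +6 new -> 13 infected
Step 3: +5 new -> 18 infected
Step 4: +6 new -> 24 infected
Step 5: +4 new -> 28 infected
Step 6: +5 new -> 33 infected
Step 7: +3 new -> 36 infected
Step 8: +1 new -> 37 infected
Step 9: +0 new -> 37 infected

Answer: 37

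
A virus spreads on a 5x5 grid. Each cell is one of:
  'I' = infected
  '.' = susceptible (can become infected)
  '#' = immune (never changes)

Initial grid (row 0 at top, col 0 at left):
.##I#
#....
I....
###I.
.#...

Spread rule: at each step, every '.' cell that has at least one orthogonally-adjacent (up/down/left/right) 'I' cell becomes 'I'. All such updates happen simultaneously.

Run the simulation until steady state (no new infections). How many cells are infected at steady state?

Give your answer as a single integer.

Step 0 (initial): 3 infected
Step 1: +5 new -> 8 infected
Step 2: +7 new -> 15 infected
Step 3: +0 new -> 15 infected

Answer: 15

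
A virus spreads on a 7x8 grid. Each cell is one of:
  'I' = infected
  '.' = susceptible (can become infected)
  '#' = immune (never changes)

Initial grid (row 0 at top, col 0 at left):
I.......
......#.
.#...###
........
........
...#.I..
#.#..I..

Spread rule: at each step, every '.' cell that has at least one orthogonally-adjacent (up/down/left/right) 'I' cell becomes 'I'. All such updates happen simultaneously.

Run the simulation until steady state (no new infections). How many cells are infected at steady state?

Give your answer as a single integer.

Answer: 48

Derivation:
Step 0 (initial): 3 infected
Step 1: +7 new -> 10 infected
Step 2: +9 new -> 19 infected
Step 3: +7 new -> 26 infected
Step 4: +9 new -> 35 infected
Step 5: +7 new -> 42 infected
Step 6: +3 new -> 45 infected
Step 7: +2 new -> 47 infected
Step 8: +1 new -> 48 infected
Step 9: +0 new -> 48 infected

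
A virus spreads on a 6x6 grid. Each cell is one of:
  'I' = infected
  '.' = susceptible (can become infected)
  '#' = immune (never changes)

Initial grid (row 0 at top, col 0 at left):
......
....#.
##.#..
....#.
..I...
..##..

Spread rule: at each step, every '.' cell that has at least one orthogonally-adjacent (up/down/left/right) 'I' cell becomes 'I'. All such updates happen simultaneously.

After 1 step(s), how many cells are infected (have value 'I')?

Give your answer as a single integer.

Answer: 4

Derivation:
Step 0 (initial): 1 infected
Step 1: +3 new -> 4 infected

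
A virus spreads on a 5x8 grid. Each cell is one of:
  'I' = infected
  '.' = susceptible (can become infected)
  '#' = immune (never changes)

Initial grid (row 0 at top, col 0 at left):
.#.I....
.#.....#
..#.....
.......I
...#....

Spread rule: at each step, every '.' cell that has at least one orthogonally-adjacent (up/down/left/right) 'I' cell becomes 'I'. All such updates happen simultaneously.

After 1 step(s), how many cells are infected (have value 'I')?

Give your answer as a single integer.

Step 0 (initial): 2 infected
Step 1: +6 new -> 8 infected

Answer: 8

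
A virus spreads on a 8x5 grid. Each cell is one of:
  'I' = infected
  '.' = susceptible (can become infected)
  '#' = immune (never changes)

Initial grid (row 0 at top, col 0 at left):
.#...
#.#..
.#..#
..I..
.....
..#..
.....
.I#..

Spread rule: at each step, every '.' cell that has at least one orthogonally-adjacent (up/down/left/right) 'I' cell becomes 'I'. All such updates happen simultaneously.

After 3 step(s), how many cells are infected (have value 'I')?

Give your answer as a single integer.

Step 0 (initial): 2 infected
Step 1: +6 new -> 8 infected
Step 2: +8 new -> 16 infected
Step 3: +7 new -> 23 infected

Answer: 23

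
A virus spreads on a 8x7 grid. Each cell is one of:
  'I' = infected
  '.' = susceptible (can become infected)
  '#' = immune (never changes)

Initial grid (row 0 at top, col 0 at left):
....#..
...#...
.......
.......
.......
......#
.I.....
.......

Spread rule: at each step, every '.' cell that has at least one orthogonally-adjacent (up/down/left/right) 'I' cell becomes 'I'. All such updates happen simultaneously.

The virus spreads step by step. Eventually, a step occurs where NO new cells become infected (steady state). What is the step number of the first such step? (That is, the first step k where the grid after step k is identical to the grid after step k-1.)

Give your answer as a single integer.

Answer: 12

Derivation:
Step 0 (initial): 1 infected
Step 1: +4 new -> 5 infected
Step 2: +6 new -> 11 infected
Step 3: +6 new -> 17 infected
Step 4: +7 new -> 24 infected
Step 5: +8 new -> 32 infected
Step 6: +7 new -> 39 infected
Step 7: +5 new -> 44 infected
Step 8: +4 new -> 48 infected
Step 9: +2 new -> 50 infected
Step 10: +2 new -> 52 infected
Step 11: +1 new -> 53 infected
Step 12: +0 new -> 53 infected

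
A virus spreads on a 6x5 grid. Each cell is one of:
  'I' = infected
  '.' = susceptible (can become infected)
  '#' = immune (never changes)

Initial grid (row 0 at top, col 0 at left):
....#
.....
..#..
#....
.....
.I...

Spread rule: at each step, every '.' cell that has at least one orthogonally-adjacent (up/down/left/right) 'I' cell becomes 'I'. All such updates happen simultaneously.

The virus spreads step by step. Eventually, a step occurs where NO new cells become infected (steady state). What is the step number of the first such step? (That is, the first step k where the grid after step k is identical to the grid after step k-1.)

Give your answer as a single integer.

Answer: 8

Derivation:
Step 0 (initial): 1 infected
Step 1: +3 new -> 4 infected
Step 2: +4 new -> 8 infected
Step 3: +4 new -> 12 infected
Step 4: +4 new -> 16 infected
Step 5: +5 new -> 21 infected
Step 6: +4 new -> 25 infected
Step 7: +2 new -> 27 infected
Step 8: +0 new -> 27 infected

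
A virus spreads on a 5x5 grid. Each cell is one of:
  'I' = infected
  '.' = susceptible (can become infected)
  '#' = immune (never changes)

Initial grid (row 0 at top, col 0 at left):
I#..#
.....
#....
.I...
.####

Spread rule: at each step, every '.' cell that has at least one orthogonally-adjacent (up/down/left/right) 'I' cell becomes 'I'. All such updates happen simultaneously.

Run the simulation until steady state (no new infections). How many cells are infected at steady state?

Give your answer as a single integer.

Step 0 (initial): 2 infected
Step 1: +4 new -> 6 infected
Step 2: +4 new -> 10 infected
Step 3: +3 new -> 13 infected
Step 4: +3 new -> 16 infected
Step 5: +2 new -> 18 infected
Step 6: +0 new -> 18 infected

Answer: 18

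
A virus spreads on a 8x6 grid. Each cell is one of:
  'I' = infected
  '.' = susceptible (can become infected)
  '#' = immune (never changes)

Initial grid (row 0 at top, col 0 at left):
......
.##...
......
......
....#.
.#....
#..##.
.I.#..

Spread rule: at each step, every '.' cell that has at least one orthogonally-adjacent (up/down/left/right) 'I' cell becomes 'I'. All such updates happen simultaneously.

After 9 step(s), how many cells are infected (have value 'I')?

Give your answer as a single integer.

Answer: 34

Derivation:
Step 0 (initial): 1 infected
Step 1: +3 new -> 4 infected
Step 2: +1 new -> 5 infected
Step 3: +1 new -> 6 infected
Step 4: +2 new -> 8 infected
Step 5: +4 new -> 12 infected
Step 6: +5 new -> 17 infected
Step 7: +7 new -> 24 infected
Step 8: +5 new -> 29 infected
Step 9: +5 new -> 34 infected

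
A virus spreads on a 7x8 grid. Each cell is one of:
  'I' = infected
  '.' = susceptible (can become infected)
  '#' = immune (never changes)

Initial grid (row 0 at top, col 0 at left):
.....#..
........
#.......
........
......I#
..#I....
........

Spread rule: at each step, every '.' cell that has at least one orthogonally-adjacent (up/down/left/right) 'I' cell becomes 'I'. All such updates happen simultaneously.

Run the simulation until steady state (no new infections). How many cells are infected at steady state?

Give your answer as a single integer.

Answer: 52

Derivation:
Step 0 (initial): 2 infected
Step 1: +6 new -> 8 infected
Step 2: +11 new -> 19 infected
Step 3: +10 new -> 29 infected
Step 4: +10 new -> 39 infected
Step 5: +7 new -> 46 infected
Step 6: +3 new -> 49 infected
Step 7: +2 new -> 51 infected
Step 8: +1 new -> 52 infected
Step 9: +0 new -> 52 infected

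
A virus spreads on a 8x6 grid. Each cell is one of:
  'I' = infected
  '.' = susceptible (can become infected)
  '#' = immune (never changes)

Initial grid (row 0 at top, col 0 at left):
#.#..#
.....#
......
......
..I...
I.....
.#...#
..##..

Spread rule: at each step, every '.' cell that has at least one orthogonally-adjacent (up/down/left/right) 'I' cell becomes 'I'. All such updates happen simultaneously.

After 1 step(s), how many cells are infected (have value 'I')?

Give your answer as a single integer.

Answer: 9

Derivation:
Step 0 (initial): 2 infected
Step 1: +7 new -> 9 infected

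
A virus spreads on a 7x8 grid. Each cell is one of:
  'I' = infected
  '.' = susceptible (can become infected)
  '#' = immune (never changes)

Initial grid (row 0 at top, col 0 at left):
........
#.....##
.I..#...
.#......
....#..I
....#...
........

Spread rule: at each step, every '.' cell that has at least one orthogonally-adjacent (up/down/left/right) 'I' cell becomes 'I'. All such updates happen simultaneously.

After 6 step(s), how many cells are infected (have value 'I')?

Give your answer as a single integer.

Step 0 (initial): 2 infected
Step 1: +6 new -> 8 infected
Step 2: +10 new -> 18 infected
Step 3: +10 new -> 28 infected
Step 4: +9 new -> 37 infected
Step 5: +7 new -> 44 infected
Step 6: +3 new -> 47 infected

Answer: 47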